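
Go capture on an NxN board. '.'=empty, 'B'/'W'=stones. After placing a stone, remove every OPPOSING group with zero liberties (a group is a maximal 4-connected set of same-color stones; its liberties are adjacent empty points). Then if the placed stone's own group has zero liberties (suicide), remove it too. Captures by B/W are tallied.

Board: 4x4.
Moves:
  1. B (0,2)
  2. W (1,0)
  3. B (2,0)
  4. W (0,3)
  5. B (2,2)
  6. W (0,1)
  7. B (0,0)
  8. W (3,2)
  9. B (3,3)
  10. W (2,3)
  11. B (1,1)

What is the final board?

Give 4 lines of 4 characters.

Answer: .WBW
WB..
B.BW
..W.

Derivation:
Move 1: B@(0,2) -> caps B=0 W=0
Move 2: W@(1,0) -> caps B=0 W=0
Move 3: B@(2,0) -> caps B=0 W=0
Move 4: W@(0,3) -> caps B=0 W=0
Move 5: B@(2,2) -> caps B=0 W=0
Move 6: W@(0,1) -> caps B=0 W=0
Move 7: B@(0,0) -> caps B=0 W=0
Move 8: W@(3,2) -> caps B=0 W=0
Move 9: B@(3,3) -> caps B=0 W=0
Move 10: W@(2,3) -> caps B=0 W=1
Move 11: B@(1,1) -> caps B=0 W=1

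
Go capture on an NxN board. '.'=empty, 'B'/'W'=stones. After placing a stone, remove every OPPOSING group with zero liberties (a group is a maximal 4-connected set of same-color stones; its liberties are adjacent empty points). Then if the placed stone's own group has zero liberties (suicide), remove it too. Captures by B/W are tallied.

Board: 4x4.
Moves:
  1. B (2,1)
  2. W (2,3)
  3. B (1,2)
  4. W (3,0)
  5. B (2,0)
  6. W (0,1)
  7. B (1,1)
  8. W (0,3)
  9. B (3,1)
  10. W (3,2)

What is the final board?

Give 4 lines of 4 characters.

Move 1: B@(2,1) -> caps B=0 W=0
Move 2: W@(2,3) -> caps B=0 W=0
Move 3: B@(1,2) -> caps B=0 W=0
Move 4: W@(3,0) -> caps B=0 W=0
Move 5: B@(2,0) -> caps B=0 W=0
Move 6: W@(0,1) -> caps B=0 W=0
Move 7: B@(1,1) -> caps B=0 W=0
Move 8: W@(0,3) -> caps B=0 W=0
Move 9: B@(3,1) -> caps B=1 W=0
Move 10: W@(3,2) -> caps B=1 W=0

Answer: .W.W
.BB.
BB.W
.BW.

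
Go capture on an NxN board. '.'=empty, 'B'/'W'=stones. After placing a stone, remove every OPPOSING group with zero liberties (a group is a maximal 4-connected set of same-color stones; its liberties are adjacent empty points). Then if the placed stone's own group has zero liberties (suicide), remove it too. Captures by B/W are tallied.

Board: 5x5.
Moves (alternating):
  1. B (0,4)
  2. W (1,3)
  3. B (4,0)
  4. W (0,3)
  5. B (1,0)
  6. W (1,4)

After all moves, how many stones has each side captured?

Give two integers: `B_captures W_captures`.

Answer: 0 1

Derivation:
Move 1: B@(0,4) -> caps B=0 W=0
Move 2: W@(1,3) -> caps B=0 W=0
Move 3: B@(4,0) -> caps B=0 W=0
Move 4: W@(0,3) -> caps B=0 W=0
Move 5: B@(1,0) -> caps B=0 W=0
Move 6: W@(1,4) -> caps B=0 W=1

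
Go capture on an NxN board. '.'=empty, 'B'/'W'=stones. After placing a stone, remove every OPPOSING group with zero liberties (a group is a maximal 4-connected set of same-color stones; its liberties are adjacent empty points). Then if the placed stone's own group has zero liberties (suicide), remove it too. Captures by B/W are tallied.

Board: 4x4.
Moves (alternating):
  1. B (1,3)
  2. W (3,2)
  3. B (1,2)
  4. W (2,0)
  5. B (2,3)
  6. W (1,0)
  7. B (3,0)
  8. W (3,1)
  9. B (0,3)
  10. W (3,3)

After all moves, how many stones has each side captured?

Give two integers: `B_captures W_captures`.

Answer: 0 1

Derivation:
Move 1: B@(1,3) -> caps B=0 W=0
Move 2: W@(3,2) -> caps B=0 W=0
Move 3: B@(1,2) -> caps B=0 W=0
Move 4: W@(2,0) -> caps B=0 W=0
Move 5: B@(2,3) -> caps B=0 W=0
Move 6: W@(1,0) -> caps B=0 W=0
Move 7: B@(3,0) -> caps B=0 W=0
Move 8: W@(3,1) -> caps B=0 W=1
Move 9: B@(0,3) -> caps B=0 W=1
Move 10: W@(3,3) -> caps B=0 W=1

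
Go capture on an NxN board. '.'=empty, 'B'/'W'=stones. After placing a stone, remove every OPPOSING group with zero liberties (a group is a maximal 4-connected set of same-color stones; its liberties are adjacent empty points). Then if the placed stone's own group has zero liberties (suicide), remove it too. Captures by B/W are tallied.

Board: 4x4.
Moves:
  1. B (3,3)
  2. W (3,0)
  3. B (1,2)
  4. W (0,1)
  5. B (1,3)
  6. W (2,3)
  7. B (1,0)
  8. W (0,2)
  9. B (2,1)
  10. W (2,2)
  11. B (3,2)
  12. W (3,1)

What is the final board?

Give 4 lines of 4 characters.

Move 1: B@(3,3) -> caps B=0 W=0
Move 2: W@(3,0) -> caps B=0 W=0
Move 3: B@(1,2) -> caps B=0 W=0
Move 4: W@(0,1) -> caps B=0 W=0
Move 5: B@(1,3) -> caps B=0 W=0
Move 6: W@(2,3) -> caps B=0 W=0
Move 7: B@(1,0) -> caps B=0 W=0
Move 8: W@(0,2) -> caps B=0 W=0
Move 9: B@(2,1) -> caps B=0 W=0
Move 10: W@(2,2) -> caps B=0 W=0
Move 11: B@(3,2) -> caps B=2 W=0
Move 12: W@(3,1) -> caps B=2 W=0

Answer: .WW.
B.BB
.B..
WWBB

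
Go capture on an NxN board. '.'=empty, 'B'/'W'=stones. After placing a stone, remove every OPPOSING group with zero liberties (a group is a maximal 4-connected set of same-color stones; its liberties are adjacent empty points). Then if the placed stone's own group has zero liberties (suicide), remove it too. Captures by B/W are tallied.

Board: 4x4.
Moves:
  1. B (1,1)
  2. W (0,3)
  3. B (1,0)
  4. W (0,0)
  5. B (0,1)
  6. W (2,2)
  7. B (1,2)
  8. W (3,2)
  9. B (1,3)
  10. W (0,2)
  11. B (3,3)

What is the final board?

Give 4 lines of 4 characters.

Move 1: B@(1,1) -> caps B=0 W=0
Move 2: W@(0,3) -> caps B=0 W=0
Move 3: B@(1,0) -> caps B=0 W=0
Move 4: W@(0,0) -> caps B=0 W=0
Move 5: B@(0,1) -> caps B=1 W=0
Move 6: W@(2,2) -> caps B=1 W=0
Move 7: B@(1,2) -> caps B=1 W=0
Move 8: W@(3,2) -> caps B=1 W=0
Move 9: B@(1,3) -> caps B=1 W=0
Move 10: W@(0,2) -> caps B=1 W=0
Move 11: B@(3,3) -> caps B=1 W=0

Answer: .B..
BBBB
..W.
..WB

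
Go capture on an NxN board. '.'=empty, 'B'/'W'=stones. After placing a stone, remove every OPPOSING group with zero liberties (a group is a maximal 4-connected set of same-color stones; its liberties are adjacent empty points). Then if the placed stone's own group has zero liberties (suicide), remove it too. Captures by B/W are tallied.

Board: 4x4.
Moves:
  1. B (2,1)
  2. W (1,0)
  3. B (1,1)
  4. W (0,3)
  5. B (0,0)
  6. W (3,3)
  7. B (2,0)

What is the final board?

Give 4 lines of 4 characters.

Answer: B..W
.B..
BB..
...W

Derivation:
Move 1: B@(2,1) -> caps B=0 W=0
Move 2: W@(1,0) -> caps B=0 W=0
Move 3: B@(1,1) -> caps B=0 W=0
Move 4: W@(0,3) -> caps B=0 W=0
Move 5: B@(0,0) -> caps B=0 W=0
Move 6: W@(3,3) -> caps B=0 W=0
Move 7: B@(2,0) -> caps B=1 W=0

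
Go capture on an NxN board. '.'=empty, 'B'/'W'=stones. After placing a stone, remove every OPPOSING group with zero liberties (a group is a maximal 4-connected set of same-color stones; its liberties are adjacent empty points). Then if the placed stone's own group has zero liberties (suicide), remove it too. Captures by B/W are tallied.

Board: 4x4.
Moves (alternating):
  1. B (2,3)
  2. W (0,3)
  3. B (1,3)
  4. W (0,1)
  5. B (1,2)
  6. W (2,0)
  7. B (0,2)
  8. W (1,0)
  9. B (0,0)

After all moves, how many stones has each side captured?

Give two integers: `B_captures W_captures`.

Move 1: B@(2,3) -> caps B=0 W=0
Move 2: W@(0,3) -> caps B=0 W=0
Move 3: B@(1,3) -> caps B=0 W=0
Move 4: W@(0,1) -> caps B=0 W=0
Move 5: B@(1,2) -> caps B=0 W=0
Move 6: W@(2,0) -> caps B=0 W=0
Move 7: B@(0,2) -> caps B=1 W=0
Move 8: W@(1,0) -> caps B=1 W=0
Move 9: B@(0,0) -> caps B=1 W=0

Answer: 1 0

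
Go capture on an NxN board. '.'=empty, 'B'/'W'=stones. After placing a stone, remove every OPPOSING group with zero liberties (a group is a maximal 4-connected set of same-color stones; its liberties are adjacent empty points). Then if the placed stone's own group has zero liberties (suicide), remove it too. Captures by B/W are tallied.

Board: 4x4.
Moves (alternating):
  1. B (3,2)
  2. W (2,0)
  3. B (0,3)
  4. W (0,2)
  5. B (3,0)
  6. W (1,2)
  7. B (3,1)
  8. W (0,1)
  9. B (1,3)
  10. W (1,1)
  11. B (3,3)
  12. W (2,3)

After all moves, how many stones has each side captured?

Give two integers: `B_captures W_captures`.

Answer: 0 2

Derivation:
Move 1: B@(3,2) -> caps B=0 W=0
Move 2: W@(2,0) -> caps B=0 W=0
Move 3: B@(0,3) -> caps B=0 W=0
Move 4: W@(0,2) -> caps B=0 W=0
Move 5: B@(3,0) -> caps B=0 W=0
Move 6: W@(1,2) -> caps B=0 W=0
Move 7: B@(3,1) -> caps B=0 W=0
Move 8: W@(0,1) -> caps B=0 W=0
Move 9: B@(1,3) -> caps B=0 W=0
Move 10: W@(1,1) -> caps B=0 W=0
Move 11: B@(3,3) -> caps B=0 W=0
Move 12: W@(2,3) -> caps B=0 W=2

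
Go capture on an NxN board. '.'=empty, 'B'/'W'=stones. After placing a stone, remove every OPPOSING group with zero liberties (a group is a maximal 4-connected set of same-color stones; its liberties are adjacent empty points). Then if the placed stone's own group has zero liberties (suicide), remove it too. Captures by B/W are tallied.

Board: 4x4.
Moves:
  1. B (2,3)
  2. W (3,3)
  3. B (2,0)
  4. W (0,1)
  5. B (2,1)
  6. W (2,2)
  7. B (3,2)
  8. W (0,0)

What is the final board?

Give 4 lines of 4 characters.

Move 1: B@(2,3) -> caps B=0 W=0
Move 2: W@(3,3) -> caps B=0 W=0
Move 3: B@(2,0) -> caps B=0 W=0
Move 4: W@(0,1) -> caps B=0 W=0
Move 5: B@(2,1) -> caps B=0 W=0
Move 6: W@(2,2) -> caps B=0 W=0
Move 7: B@(3,2) -> caps B=1 W=0
Move 8: W@(0,0) -> caps B=1 W=0

Answer: WW..
....
BBWB
..B.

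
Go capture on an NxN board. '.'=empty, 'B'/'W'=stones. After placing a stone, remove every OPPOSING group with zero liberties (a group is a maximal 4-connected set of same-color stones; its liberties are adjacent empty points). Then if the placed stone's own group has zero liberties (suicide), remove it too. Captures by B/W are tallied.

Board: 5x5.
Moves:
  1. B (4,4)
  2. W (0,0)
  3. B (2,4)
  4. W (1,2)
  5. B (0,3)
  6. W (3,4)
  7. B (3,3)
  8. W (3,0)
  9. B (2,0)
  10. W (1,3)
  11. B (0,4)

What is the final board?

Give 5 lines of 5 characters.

Answer: W..BB
..WW.
B...B
W..B.
....B

Derivation:
Move 1: B@(4,4) -> caps B=0 W=0
Move 2: W@(0,0) -> caps B=0 W=0
Move 3: B@(2,4) -> caps B=0 W=0
Move 4: W@(1,2) -> caps B=0 W=0
Move 5: B@(0,3) -> caps B=0 W=0
Move 6: W@(3,4) -> caps B=0 W=0
Move 7: B@(3,3) -> caps B=1 W=0
Move 8: W@(3,0) -> caps B=1 W=0
Move 9: B@(2,0) -> caps B=1 W=0
Move 10: W@(1,3) -> caps B=1 W=0
Move 11: B@(0,4) -> caps B=1 W=0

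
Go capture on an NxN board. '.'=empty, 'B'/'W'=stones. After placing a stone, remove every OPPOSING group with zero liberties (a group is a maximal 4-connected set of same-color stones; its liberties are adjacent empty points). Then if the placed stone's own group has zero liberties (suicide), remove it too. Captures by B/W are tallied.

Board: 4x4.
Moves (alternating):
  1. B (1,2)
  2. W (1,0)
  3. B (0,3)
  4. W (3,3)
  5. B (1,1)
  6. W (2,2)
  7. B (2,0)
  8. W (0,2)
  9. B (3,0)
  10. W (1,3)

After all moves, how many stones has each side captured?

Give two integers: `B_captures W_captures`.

Answer: 0 1

Derivation:
Move 1: B@(1,2) -> caps B=0 W=0
Move 2: W@(1,0) -> caps B=0 W=0
Move 3: B@(0,3) -> caps B=0 W=0
Move 4: W@(3,3) -> caps B=0 W=0
Move 5: B@(1,1) -> caps B=0 W=0
Move 6: W@(2,2) -> caps B=0 W=0
Move 7: B@(2,0) -> caps B=0 W=0
Move 8: W@(0,2) -> caps B=0 W=0
Move 9: B@(3,0) -> caps B=0 W=0
Move 10: W@(1,3) -> caps B=0 W=1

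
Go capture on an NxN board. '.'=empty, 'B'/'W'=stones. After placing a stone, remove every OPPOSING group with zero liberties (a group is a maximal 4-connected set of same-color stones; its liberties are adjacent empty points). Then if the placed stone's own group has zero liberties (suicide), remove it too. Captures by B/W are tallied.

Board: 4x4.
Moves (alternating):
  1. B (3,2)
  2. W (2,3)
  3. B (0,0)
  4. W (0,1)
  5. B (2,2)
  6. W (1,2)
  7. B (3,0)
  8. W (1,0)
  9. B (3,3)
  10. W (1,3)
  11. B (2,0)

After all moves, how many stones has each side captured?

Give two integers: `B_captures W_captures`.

Answer: 0 1

Derivation:
Move 1: B@(3,2) -> caps B=0 W=0
Move 2: W@(2,3) -> caps B=0 W=0
Move 3: B@(0,0) -> caps B=0 W=0
Move 4: W@(0,1) -> caps B=0 W=0
Move 5: B@(2,2) -> caps B=0 W=0
Move 6: W@(1,2) -> caps B=0 W=0
Move 7: B@(3,0) -> caps B=0 W=0
Move 8: W@(1,0) -> caps B=0 W=1
Move 9: B@(3,3) -> caps B=0 W=1
Move 10: W@(1,3) -> caps B=0 W=1
Move 11: B@(2,0) -> caps B=0 W=1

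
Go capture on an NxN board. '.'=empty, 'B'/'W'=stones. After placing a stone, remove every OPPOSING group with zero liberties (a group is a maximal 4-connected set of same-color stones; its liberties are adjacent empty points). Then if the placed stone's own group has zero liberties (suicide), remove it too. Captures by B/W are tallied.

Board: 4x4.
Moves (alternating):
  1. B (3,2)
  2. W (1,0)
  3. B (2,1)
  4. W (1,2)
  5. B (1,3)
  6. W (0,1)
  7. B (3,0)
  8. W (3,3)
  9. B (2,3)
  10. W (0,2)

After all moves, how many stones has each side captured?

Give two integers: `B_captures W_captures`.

Move 1: B@(3,2) -> caps B=0 W=0
Move 2: W@(1,0) -> caps B=0 W=0
Move 3: B@(2,1) -> caps B=0 W=0
Move 4: W@(1,2) -> caps B=0 W=0
Move 5: B@(1,3) -> caps B=0 W=0
Move 6: W@(0,1) -> caps B=0 W=0
Move 7: B@(3,0) -> caps B=0 W=0
Move 8: W@(3,3) -> caps B=0 W=0
Move 9: B@(2,3) -> caps B=1 W=0
Move 10: W@(0,2) -> caps B=1 W=0

Answer: 1 0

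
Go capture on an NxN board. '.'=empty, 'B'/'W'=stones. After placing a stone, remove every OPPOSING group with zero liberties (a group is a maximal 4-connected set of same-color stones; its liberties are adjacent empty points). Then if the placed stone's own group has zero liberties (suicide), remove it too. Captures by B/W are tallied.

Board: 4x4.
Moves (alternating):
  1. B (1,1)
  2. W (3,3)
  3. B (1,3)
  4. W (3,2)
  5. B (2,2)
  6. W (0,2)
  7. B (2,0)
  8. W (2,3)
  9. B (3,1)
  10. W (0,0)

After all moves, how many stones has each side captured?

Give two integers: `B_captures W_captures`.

Answer: 3 0

Derivation:
Move 1: B@(1,1) -> caps B=0 W=0
Move 2: W@(3,3) -> caps B=0 W=0
Move 3: B@(1,3) -> caps B=0 W=0
Move 4: W@(3,2) -> caps B=0 W=0
Move 5: B@(2,2) -> caps B=0 W=0
Move 6: W@(0,2) -> caps B=0 W=0
Move 7: B@(2,0) -> caps B=0 W=0
Move 8: W@(2,3) -> caps B=0 W=0
Move 9: B@(3,1) -> caps B=3 W=0
Move 10: W@(0,0) -> caps B=3 W=0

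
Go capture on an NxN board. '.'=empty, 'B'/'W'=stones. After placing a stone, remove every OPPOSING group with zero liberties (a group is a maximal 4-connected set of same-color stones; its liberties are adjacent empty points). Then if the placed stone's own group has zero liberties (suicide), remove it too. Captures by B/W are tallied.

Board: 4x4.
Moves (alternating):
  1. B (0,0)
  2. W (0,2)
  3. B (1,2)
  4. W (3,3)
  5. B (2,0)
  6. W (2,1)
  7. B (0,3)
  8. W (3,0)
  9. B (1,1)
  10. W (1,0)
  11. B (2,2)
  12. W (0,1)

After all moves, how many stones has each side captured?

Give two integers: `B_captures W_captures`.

Answer: 0 2

Derivation:
Move 1: B@(0,0) -> caps B=0 W=0
Move 2: W@(0,2) -> caps B=0 W=0
Move 3: B@(1,2) -> caps B=0 W=0
Move 4: W@(3,3) -> caps B=0 W=0
Move 5: B@(2,0) -> caps B=0 W=0
Move 6: W@(2,1) -> caps B=0 W=0
Move 7: B@(0,3) -> caps B=0 W=0
Move 8: W@(3,0) -> caps B=0 W=0
Move 9: B@(1,1) -> caps B=0 W=0
Move 10: W@(1,0) -> caps B=0 W=1
Move 11: B@(2,2) -> caps B=0 W=1
Move 12: W@(0,1) -> caps B=0 W=2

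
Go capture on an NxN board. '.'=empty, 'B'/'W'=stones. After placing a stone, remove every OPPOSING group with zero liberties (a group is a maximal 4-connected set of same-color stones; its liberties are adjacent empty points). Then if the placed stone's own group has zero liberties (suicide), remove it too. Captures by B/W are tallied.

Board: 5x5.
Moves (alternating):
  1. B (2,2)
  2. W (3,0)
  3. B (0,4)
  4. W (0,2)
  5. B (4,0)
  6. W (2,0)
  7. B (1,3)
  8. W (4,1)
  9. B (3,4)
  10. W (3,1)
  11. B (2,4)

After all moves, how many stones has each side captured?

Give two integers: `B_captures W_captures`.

Answer: 0 1

Derivation:
Move 1: B@(2,2) -> caps B=0 W=0
Move 2: W@(3,0) -> caps B=0 W=0
Move 3: B@(0,4) -> caps B=0 W=0
Move 4: W@(0,2) -> caps B=0 W=0
Move 5: B@(4,0) -> caps B=0 W=0
Move 6: W@(2,0) -> caps B=0 W=0
Move 7: B@(1,3) -> caps B=0 W=0
Move 8: W@(4,1) -> caps B=0 W=1
Move 9: B@(3,4) -> caps B=0 W=1
Move 10: W@(3,1) -> caps B=0 W=1
Move 11: B@(2,4) -> caps B=0 W=1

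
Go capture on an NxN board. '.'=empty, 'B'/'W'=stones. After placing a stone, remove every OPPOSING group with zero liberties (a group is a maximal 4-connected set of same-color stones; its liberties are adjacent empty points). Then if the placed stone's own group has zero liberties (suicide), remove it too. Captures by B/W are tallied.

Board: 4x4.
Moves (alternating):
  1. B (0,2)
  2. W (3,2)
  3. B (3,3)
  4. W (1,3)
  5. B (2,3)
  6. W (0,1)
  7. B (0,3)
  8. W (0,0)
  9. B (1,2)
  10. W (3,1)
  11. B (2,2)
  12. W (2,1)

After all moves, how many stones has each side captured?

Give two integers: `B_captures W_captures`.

Move 1: B@(0,2) -> caps B=0 W=0
Move 2: W@(3,2) -> caps B=0 W=0
Move 3: B@(3,3) -> caps B=0 W=0
Move 4: W@(1,3) -> caps B=0 W=0
Move 5: B@(2,3) -> caps B=0 W=0
Move 6: W@(0,1) -> caps B=0 W=0
Move 7: B@(0,3) -> caps B=0 W=0
Move 8: W@(0,0) -> caps B=0 W=0
Move 9: B@(1,2) -> caps B=1 W=0
Move 10: W@(3,1) -> caps B=1 W=0
Move 11: B@(2,2) -> caps B=1 W=0
Move 12: W@(2,1) -> caps B=1 W=0

Answer: 1 0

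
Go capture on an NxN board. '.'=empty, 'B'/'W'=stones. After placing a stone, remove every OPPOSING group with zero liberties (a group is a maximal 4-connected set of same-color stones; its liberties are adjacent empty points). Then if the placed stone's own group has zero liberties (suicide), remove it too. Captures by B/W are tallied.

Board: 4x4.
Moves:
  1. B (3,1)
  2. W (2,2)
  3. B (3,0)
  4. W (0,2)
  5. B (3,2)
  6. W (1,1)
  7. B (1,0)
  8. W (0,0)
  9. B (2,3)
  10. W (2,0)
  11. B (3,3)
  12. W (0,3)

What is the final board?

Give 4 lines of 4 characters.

Move 1: B@(3,1) -> caps B=0 W=0
Move 2: W@(2,2) -> caps B=0 W=0
Move 3: B@(3,0) -> caps B=0 W=0
Move 4: W@(0,2) -> caps B=0 W=0
Move 5: B@(3,2) -> caps B=0 W=0
Move 6: W@(1,1) -> caps B=0 W=0
Move 7: B@(1,0) -> caps B=0 W=0
Move 8: W@(0,0) -> caps B=0 W=0
Move 9: B@(2,3) -> caps B=0 W=0
Move 10: W@(2,0) -> caps B=0 W=1
Move 11: B@(3,3) -> caps B=0 W=1
Move 12: W@(0,3) -> caps B=0 W=1

Answer: W.WW
.W..
W.WB
BBBB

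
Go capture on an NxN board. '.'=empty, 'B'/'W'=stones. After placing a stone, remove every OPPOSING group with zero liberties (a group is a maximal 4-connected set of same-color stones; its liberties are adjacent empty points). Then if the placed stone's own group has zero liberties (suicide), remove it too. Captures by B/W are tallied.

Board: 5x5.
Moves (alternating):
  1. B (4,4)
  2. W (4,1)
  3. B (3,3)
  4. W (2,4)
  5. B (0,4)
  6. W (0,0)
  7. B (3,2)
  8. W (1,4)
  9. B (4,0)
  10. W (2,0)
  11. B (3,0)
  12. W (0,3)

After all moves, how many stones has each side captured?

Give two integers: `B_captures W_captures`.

Answer: 0 1

Derivation:
Move 1: B@(4,4) -> caps B=0 W=0
Move 2: W@(4,1) -> caps B=0 W=0
Move 3: B@(3,3) -> caps B=0 W=0
Move 4: W@(2,4) -> caps B=0 W=0
Move 5: B@(0,4) -> caps B=0 W=0
Move 6: W@(0,0) -> caps B=0 W=0
Move 7: B@(3,2) -> caps B=0 W=0
Move 8: W@(1,4) -> caps B=0 W=0
Move 9: B@(4,0) -> caps B=0 W=0
Move 10: W@(2,0) -> caps B=0 W=0
Move 11: B@(3,0) -> caps B=0 W=0
Move 12: W@(0,3) -> caps B=0 W=1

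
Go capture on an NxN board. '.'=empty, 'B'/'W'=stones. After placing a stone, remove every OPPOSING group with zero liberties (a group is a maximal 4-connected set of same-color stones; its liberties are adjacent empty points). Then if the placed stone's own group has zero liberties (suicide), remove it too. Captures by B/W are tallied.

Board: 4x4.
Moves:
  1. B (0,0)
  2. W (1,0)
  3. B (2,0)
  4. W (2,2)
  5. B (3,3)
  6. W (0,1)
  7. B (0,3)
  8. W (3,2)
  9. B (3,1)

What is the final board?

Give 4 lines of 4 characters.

Answer: .W.B
W...
B.W.
.BWB

Derivation:
Move 1: B@(0,0) -> caps B=0 W=0
Move 2: W@(1,0) -> caps B=0 W=0
Move 3: B@(2,0) -> caps B=0 W=0
Move 4: W@(2,2) -> caps B=0 W=0
Move 5: B@(3,3) -> caps B=0 W=0
Move 6: W@(0,1) -> caps B=0 W=1
Move 7: B@(0,3) -> caps B=0 W=1
Move 8: W@(3,2) -> caps B=0 W=1
Move 9: B@(3,1) -> caps B=0 W=1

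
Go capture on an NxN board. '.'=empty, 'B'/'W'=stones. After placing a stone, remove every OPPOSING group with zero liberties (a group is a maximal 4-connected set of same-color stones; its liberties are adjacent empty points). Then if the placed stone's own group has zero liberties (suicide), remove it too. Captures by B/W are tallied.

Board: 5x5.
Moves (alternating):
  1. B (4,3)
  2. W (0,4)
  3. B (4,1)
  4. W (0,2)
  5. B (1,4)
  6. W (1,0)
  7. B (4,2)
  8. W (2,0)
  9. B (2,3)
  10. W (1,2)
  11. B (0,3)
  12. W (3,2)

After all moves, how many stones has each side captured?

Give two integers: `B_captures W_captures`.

Answer: 1 0

Derivation:
Move 1: B@(4,3) -> caps B=0 W=0
Move 2: W@(0,4) -> caps B=0 W=0
Move 3: B@(4,1) -> caps B=0 W=0
Move 4: W@(0,2) -> caps B=0 W=0
Move 5: B@(1,4) -> caps B=0 W=0
Move 6: W@(1,0) -> caps B=0 W=0
Move 7: B@(4,2) -> caps B=0 W=0
Move 8: W@(2,0) -> caps B=0 W=0
Move 9: B@(2,3) -> caps B=0 W=0
Move 10: W@(1,2) -> caps B=0 W=0
Move 11: B@(0,3) -> caps B=1 W=0
Move 12: W@(3,2) -> caps B=1 W=0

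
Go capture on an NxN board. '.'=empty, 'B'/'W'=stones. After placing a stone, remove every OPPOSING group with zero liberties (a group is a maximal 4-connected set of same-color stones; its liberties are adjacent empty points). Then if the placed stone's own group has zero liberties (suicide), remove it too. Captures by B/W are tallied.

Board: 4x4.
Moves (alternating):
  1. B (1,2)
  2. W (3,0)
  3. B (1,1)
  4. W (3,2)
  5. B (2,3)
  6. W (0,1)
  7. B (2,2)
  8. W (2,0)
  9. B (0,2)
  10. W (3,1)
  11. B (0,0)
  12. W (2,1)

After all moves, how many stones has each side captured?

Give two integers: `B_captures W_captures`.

Answer: 1 0

Derivation:
Move 1: B@(1,2) -> caps B=0 W=0
Move 2: W@(3,0) -> caps B=0 W=0
Move 3: B@(1,1) -> caps B=0 W=0
Move 4: W@(3,2) -> caps B=0 W=0
Move 5: B@(2,3) -> caps B=0 W=0
Move 6: W@(0,1) -> caps B=0 W=0
Move 7: B@(2,2) -> caps B=0 W=0
Move 8: W@(2,0) -> caps B=0 W=0
Move 9: B@(0,2) -> caps B=0 W=0
Move 10: W@(3,1) -> caps B=0 W=0
Move 11: B@(0,0) -> caps B=1 W=0
Move 12: W@(2,1) -> caps B=1 W=0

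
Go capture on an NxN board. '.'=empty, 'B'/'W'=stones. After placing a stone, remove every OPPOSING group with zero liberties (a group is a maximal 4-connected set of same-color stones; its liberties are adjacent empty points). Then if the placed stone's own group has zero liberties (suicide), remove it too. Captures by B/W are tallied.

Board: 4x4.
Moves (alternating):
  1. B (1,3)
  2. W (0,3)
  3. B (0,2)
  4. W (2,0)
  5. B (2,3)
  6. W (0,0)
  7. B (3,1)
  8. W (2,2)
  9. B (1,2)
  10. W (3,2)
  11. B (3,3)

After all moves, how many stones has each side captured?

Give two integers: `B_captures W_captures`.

Answer: 1 0

Derivation:
Move 1: B@(1,3) -> caps B=0 W=0
Move 2: W@(0,3) -> caps B=0 W=0
Move 3: B@(0,2) -> caps B=1 W=0
Move 4: W@(2,0) -> caps B=1 W=0
Move 5: B@(2,3) -> caps B=1 W=0
Move 6: W@(0,0) -> caps B=1 W=0
Move 7: B@(3,1) -> caps B=1 W=0
Move 8: W@(2,2) -> caps B=1 W=0
Move 9: B@(1,2) -> caps B=1 W=0
Move 10: W@(3,2) -> caps B=1 W=0
Move 11: B@(3,3) -> caps B=1 W=0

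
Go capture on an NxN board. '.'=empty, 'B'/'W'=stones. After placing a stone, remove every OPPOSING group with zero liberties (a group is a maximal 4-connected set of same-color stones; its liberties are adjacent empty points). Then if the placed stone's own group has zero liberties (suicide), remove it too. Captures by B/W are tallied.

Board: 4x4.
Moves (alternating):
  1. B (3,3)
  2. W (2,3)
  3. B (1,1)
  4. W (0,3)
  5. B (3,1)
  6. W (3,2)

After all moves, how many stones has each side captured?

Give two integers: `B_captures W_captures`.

Answer: 0 1

Derivation:
Move 1: B@(3,3) -> caps B=0 W=0
Move 2: W@(2,3) -> caps B=0 W=0
Move 3: B@(1,1) -> caps B=0 W=0
Move 4: W@(0,3) -> caps B=0 W=0
Move 5: B@(3,1) -> caps B=0 W=0
Move 6: W@(3,2) -> caps B=0 W=1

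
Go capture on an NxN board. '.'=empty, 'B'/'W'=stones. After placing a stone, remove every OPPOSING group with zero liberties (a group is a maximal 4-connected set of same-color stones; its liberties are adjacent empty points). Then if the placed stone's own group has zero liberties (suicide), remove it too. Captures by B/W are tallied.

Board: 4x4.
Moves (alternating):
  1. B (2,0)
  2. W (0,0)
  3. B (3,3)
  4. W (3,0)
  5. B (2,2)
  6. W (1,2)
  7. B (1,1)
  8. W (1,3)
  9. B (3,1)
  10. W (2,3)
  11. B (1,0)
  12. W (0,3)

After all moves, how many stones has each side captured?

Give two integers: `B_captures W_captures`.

Answer: 1 0

Derivation:
Move 1: B@(2,0) -> caps B=0 W=0
Move 2: W@(0,0) -> caps B=0 W=0
Move 3: B@(3,3) -> caps B=0 W=0
Move 4: W@(3,0) -> caps B=0 W=0
Move 5: B@(2,2) -> caps B=0 W=0
Move 6: W@(1,2) -> caps B=0 W=0
Move 7: B@(1,1) -> caps B=0 W=0
Move 8: W@(1,3) -> caps B=0 W=0
Move 9: B@(3,1) -> caps B=1 W=0
Move 10: W@(2,3) -> caps B=1 W=0
Move 11: B@(1,0) -> caps B=1 W=0
Move 12: W@(0,3) -> caps B=1 W=0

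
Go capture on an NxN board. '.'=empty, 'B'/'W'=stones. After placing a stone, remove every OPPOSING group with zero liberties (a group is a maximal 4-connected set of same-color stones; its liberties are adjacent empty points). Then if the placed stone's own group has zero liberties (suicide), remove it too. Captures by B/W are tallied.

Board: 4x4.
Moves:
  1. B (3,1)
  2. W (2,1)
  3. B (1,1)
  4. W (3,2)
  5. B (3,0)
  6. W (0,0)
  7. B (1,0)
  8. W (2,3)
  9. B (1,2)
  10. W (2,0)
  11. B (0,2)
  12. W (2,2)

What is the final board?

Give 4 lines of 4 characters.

Answer: W.B.
BBB.
WWWW
..W.

Derivation:
Move 1: B@(3,1) -> caps B=0 W=0
Move 2: W@(2,1) -> caps B=0 W=0
Move 3: B@(1,1) -> caps B=0 W=0
Move 4: W@(3,2) -> caps B=0 W=0
Move 5: B@(3,0) -> caps B=0 W=0
Move 6: W@(0,0) -> caps B=0 W=0
Move 7: B@(1,0) -> caps B=0 W=0
Move 8: W@(2,3) -> caps B=0 W=0
Move 9: B@(1,2) -> caps B=0 W=0
Move 10: W@(2,0) -> caps B=0 W=2
Move 11: B@(0,2) -> caps B=0 W=2
Move 12: W@(2,2) -> caps B=0 W=2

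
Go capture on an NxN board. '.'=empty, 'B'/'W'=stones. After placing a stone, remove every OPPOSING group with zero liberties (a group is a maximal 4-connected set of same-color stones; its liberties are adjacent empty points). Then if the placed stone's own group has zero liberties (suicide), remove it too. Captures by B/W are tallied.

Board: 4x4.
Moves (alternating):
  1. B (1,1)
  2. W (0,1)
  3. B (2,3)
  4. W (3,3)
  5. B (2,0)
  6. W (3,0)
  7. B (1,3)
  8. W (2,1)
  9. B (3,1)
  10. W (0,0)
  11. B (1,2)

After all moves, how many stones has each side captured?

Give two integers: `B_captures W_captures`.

Move 1: B@(1,1) -> caps B=0 W=0
Move 2: W@(0,1) -> caps B=0 W=0
Move 3: B@(2,3) -> caps B=0 W=0
Move 4: W@(3,3) -> caps B=0 W=0
Move 5: B@(2,0) -> caps B=0 W=0
Move 6: W@(3,0) -> caps B=0 W=0
Move 7: B@(1,3) -> caps B=0 W=0
Move 8: W@(2,1) -> caps B=0 W=0
Move 9: B@(3,1) -> caps B=1 W=0
Move 10: W@(0,0) -> caps B=1 W=0
Move 11: B@(1,2) -> caps B=1 W=0

Answer: 1 0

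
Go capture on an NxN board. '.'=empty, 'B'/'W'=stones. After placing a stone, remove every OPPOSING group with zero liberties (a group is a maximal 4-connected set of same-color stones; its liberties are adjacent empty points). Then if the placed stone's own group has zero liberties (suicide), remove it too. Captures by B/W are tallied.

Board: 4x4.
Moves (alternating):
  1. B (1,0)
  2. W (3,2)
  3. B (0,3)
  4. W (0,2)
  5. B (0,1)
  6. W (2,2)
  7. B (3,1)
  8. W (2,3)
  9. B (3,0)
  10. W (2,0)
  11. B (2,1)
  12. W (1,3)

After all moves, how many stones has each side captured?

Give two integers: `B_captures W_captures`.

Move 1: B@(1,0) -> caps B=0 W=0
Move 2: W@(3,2) -> caps B=0 W=0
Move 3: B@(0,3) -> caps B=0 W=0
Move 4: W@(0,2) -> caps B=0 W=0
Move 5: B@(0,1) -> caps B=0 W=0
Move 6: W@(2,2) -> caps B=0 W=0
Move 7: B@(3,1) -> caps B=0 W=0
Move 8: W@(2,3) -> caps B=0 W=0
Move 9: B@(3,0) -> caps B=0 W=0
Move 10: W@(2,0) -> caps B=0 W=0
Move 11: B@(2,1) -> caps B=1 W=0
Move 12: W@(1,3) -> caps B=1 W=1

Answer: 1 1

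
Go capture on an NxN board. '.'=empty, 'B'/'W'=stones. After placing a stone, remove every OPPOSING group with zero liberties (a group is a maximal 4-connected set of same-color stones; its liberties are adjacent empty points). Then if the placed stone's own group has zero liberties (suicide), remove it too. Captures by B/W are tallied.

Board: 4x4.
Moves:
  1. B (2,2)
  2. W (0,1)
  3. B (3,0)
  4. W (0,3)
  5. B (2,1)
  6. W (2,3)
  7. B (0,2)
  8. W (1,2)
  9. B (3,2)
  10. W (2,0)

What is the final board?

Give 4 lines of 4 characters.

Move 1: B@(2,2) -> caps B=0 W=0
Move 2: W@(0,1) -> caps B=0 W=0
Move 3: B@(3,0) -> caps B=0 W=0
Move 4: W@(0,3) -> caps B=0 W=0
Move 5: B@(2,1) -> caps B=0 W=0
Move 6: W@(2,3) -> caps B=0 W=0
Move 7: B@(0,2) -> caps B=0 W=0
Move 8: W@(1,2) -> caps B=0 W=1
Move 9: B@(3,2) -> caps B=0 W=1
Move 10: W@(2,0) -> caps B=0 W=1

Answer: .W.W
..W.
WBBW
B.B.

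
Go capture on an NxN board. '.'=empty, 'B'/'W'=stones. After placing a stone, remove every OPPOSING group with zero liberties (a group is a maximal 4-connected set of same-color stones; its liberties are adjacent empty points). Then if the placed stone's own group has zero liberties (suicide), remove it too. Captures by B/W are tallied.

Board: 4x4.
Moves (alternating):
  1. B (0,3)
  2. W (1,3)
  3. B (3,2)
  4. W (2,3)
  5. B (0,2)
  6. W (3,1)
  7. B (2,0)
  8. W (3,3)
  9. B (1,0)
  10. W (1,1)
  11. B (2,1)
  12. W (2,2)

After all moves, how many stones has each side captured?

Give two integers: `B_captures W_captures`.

Answer: 0 1

Derivation:
Move 1: B@(0,3) -> caps B=0 W=0
Move 2: W@(1,3) -> caps B=0 W=0
Move 3: B@(3,2) -> caps B=0 W=0
Move 4: W@(2,3) -> caps B=0 W=0
Move 5: B@(0,2) -> caps B=0 W=0
Move 6: W@(3,1) -> caps B=0 W=0
Move 7: B@(2,0) -> caps B=0 W=0
Move 8: W@(3,3) -> caps B=0 W=0
Move 9: B@(1,0) -> caps B=0 W=0
Move 10: W@(1,1) -> caps B=0 W=0
Move 11: B@(2,1) -> caps B=0 W=0
Move 12: W@(2,2) -> caps B=0 W=1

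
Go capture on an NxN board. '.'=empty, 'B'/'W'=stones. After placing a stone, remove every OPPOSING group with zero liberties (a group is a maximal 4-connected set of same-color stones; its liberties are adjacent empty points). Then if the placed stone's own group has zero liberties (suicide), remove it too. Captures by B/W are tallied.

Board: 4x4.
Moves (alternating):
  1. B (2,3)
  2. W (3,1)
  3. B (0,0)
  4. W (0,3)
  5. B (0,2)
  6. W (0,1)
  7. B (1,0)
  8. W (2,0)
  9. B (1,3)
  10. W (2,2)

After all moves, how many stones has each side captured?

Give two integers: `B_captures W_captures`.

Move 1: B@(2,3) -> caps B=0 W=0
Move 2: W@(3,1) -> caps B=0 W=0
Move 3: B@(0,0) -> caps B=0 W=0
Move 4: W@(0,3) -> caps B=0 W=0
Move 5: B@(0,2) -> caps B=0 W=0
Move 6: W@(0,1) -> caps B=0 W=0
Move 7: B@(1,0) -> caps B=0 W=0
Move 8: W@(2,0) -> caps B=0 W=0
Move 9: B@(1,3) -> caps B=1 W=0
Move 10: W@(2,2) -> caps B=1 W=0

Answer: 1 0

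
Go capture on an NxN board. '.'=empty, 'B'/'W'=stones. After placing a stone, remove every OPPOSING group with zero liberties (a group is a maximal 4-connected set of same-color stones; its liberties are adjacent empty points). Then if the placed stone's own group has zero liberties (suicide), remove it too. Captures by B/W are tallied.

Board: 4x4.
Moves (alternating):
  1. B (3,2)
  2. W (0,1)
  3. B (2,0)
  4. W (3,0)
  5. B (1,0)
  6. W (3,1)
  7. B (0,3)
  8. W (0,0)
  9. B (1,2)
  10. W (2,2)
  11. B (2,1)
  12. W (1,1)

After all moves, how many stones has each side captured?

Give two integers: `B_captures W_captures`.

Move 1: B@(3,2) -> caps B=0 W=0
Move 2: W@(0,1) -> caps B=0 W=0
Move 3: B@(2,0) -> caps B=0 W=0
Move 4: W@(3,0) -> caps B=0 W=0
Move 5: B@(1,0) -> caps B=0 W=0
Move 6: W@(3,1) -> caps B=0 W=0
Move 7: B@(0,3) -> caps B=0 W=0
Move 8: W@(0,0) -> caps B=0 W=0
Move 9: B@(1,2) -> caps B=0 W=0
Move 10: W@(2,2) -> caps B=0 W=0
Move 11: B@(2,1) -> caps B=2 W=0
Move 12: W@(1,1) -> caps B=2 W=0

Answer: 2 0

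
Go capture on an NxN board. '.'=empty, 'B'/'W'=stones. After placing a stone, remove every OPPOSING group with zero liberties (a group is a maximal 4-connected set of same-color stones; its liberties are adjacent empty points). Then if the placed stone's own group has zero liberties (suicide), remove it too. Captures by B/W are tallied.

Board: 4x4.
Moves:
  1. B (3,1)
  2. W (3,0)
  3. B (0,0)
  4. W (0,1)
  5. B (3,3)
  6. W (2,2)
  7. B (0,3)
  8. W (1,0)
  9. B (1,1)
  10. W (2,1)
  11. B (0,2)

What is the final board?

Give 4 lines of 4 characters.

Answer: .WBB
WB..
.WW.
WB.B

Derivation:
Move 1: B@(3,1) -> caps B=0 W=0
Move 2: W@(3,0) -> caps B=0 W=0
Move 3: B@(0,0) -> caps B=0 W=0
Move 4: W@(0,1) -> caps B=0 W=0
Move 5: B@(3,3) -> caps B=0 W=0
Move 6: W@(2,2) -> caps B=0 W=0
Move 7: B@(0,3) -> caps B=0 W=0
Move 8: W@(1,0) -> caps B=0 W=1
Move 9: B@(1,1) -> caps B=0 W=1
Move 10: W@(2,1) -> caps B=0 W=1
Move 11: B@(0,2) -> caps B=0 W=1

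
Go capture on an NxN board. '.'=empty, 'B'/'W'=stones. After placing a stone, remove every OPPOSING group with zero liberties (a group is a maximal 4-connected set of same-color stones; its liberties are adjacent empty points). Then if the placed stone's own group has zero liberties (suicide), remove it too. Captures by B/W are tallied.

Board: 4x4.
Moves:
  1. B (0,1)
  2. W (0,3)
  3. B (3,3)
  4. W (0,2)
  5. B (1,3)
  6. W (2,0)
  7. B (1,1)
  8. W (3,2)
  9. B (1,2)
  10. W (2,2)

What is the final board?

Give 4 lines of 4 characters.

Move 1: B@(0,1) -> caps B=0 W=0
Move 2: W@(0,3) -> caps B=0 W=0
Move 3: B@(3,3) -> caps B=0 W=0
Move 4: W@(0,2) -> caps B=0 W=0
Move 5: B@(1,3) -> caps B=0 W=0
Move 6: W@(2,0) -> caps B=0 W=0
Move 7: B@(1,1) -> caps B=0 W=0
Move 8: W@(3,2) -> caps B=0 W=0
Move 9: B@(1,2) -> caps B=2 W=0
Move 10: W@(2,2) -> caps B=2 W=0

Answer: .B..
.BBB
W.W.
..WB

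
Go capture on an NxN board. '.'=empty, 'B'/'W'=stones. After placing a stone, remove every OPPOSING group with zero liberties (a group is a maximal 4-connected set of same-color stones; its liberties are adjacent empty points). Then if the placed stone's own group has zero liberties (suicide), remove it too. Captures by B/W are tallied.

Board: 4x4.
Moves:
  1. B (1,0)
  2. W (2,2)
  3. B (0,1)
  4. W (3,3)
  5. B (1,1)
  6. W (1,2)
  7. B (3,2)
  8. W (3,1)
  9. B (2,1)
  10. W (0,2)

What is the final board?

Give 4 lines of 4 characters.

Move 1: B@(1,0) -> caps B=0 W=0
Move 2: W@(2,2) -> caps B=0 W=0
Move 3: B@(0,1) -> caps B=0 W=0
Move 4: W@(3,3) -> caps B=0 W=0
Move 5: B@(1,1) -> caps B=0 W=0
Move 6: W@(1,2) -> caps B=0 W=0
Move 7: B@(3,2) -> caps B=0 W=0
Move 8: W@(3,1) -> caps B=0 W=1
Move 9: B@(2,1) -> caps B=0 W=1
Move 10: W@(0,2) -> caps B=0 W=1

Answer: .BW.
BBW.
.BW.
.W.W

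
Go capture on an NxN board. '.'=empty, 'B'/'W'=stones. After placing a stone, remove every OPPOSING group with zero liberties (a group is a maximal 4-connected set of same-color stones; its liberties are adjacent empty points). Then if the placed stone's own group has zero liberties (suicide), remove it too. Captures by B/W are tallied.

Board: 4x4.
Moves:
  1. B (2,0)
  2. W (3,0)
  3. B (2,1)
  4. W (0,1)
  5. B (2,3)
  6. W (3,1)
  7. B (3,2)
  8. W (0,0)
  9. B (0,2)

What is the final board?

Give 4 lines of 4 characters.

Answer: WWB.
....
BB.B
..B.

Derivation:
Move 1: B@(2,0) -> caps B=0 W=0
Move 2: W@(3,0) -> caps B=0 W=0
Move 3: B@(2,1) -> caps B=0 W=0
Move 4: W@(0,1) -> caps B=0 W=0
Move 5: B@(2,3) -> caps B=0 W=0
Move 6: W@(3,1) -> caps B=0 W=0
Move 7: B@(3,2) -> caps B=2 W=0
Move 8: W@(0,0) -> caps B=2 W=0
Move 9: B@(0,2) -> caps B=2 W=0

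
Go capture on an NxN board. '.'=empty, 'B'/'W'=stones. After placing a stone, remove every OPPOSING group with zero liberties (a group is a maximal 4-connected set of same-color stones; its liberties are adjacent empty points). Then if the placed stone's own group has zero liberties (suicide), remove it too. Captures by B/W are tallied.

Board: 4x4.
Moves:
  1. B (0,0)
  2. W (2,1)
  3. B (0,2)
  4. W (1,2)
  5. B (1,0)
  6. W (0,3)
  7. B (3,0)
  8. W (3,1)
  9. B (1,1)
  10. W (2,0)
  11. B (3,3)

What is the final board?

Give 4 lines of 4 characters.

Answer: B.BW
BBW.
WW..
.W.B

Derivation:
Move 1: B@(0,0) -> caps B=0 W=0
Move 2: W@(2,1) -> caps B=0 W=0
Move 3: B@(0,2) -> caps B=0 W=0
Move 4: W@(1,2) -> caps B=0 W=0
Move 5: B@(1,0) -> caps B=0 W=0
Move 6: W@(0,3) -> caps B=0 W=0
Move 7: B@(3,0) -> caps B=0 W=0
Move 8: W@(3,1) -> caps B=0 W=0
Move 9: B@(1,1) -> caps B=0 W=0
Move 10: W@(2,0) -> caps B=0 W=1
Move 11: B@(3,3) -> caps B=0 W=1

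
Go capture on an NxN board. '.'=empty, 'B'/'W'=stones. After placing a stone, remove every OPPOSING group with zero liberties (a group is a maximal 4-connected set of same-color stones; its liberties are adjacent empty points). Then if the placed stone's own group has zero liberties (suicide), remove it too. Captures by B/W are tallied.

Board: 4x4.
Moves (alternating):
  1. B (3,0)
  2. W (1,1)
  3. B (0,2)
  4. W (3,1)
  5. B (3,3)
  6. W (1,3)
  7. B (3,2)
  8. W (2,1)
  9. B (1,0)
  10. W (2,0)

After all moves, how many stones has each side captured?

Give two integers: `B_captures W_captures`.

Answer: 0 1

Derivation:
Move 1: B@(3,0) -> caps B=0 W=0
Move 2: W@(1,1) -> caps B=0 W=0
Move 3: B@(0,2) -> caps B=0 W=0
Move 4: W@(3,1) -> caps B=0 W=0
Move 5: B@(3,3) -> caps B=0 W=0
Move 6: W@(1,3) -> caps B=0 W=0
Move 7: B@(3,2) -> caps B=0 W=0
Move 8: W@(2,1) -> caps B=0 W=0
Move 9: B@(1,0) -> caps B=0 W=0
Move 10: W@(2,0) -> caps B=0 W=1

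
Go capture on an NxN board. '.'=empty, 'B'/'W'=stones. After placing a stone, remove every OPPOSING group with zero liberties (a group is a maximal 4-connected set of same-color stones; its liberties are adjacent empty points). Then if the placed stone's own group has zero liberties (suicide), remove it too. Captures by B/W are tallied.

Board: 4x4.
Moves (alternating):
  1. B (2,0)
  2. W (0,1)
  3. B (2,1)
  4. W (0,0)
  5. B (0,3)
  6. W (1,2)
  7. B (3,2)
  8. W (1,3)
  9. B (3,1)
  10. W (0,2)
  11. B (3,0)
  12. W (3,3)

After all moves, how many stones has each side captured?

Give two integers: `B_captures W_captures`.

Answer: 0 1

Derivation:
Move 1: B@(2,0) -> caps B=0 W=0
Move 2: W@(0,1) -> caps B=0 W=0
Move 3: B@(2,1) -> caps B=0 W=0
Move 4: W@(0,0) -> caps B=0 W=0
Move 5: B@(0,3) -> caps B=0 W=0
Move 6: W@(1,2) -> caps B=0 W=0
Move 7: B@(3,2) -> caps B=0 W=0
Move 8: W@(1,3) -> caps B=0 W=0
Move 9: B@(3,1) -> caps B=0 W=0
Move 10: W@(0,2) -> caps B=0 W=1
Move 11: B@(3,0) -> caps B=0 W=1
Move 12: W@(3,3) -> caps B=0 W=1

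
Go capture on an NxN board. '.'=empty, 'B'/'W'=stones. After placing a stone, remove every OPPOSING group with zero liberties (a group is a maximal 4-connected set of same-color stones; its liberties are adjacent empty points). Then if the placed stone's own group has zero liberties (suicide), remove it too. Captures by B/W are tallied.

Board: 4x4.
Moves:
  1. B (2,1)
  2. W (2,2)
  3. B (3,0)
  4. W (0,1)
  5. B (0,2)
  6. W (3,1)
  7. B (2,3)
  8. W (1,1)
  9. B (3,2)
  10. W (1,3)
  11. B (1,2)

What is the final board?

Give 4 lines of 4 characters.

Move 1: B@(2,1) -> caps B=0 W=0
Move 2: W@(2,2) -> caps B=0 W=0
Move 3: B@(3,0) -> caps B=0 W=0
Move 4: W@(0,1) -> caps B=0 W=0
Move 5: B@(0,2) -> caps B=0 W=0
Move 6: W@(3,1) -> caps B=0 W=0
Move 7: B@(2,3) -> caps B=0 W=0
Move 8: W@(1,1) -> caps B=0 W=0
Move 9: B@(3,2) -> caps B=1 W=0
Move 10: W@(1,3) -> caps B=1 W=0
Move 11: B@(1,2) -> caps B=2 W=0

Answer: .WB.
.WBW
.B.B
B.B.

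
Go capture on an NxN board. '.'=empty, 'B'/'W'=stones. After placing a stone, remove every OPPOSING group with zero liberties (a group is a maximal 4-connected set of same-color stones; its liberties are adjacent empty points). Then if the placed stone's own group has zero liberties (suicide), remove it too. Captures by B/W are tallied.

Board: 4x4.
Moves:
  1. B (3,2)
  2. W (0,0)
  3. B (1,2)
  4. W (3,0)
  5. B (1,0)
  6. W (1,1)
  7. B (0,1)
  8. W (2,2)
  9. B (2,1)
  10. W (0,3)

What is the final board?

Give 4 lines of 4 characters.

Move 1: B@(3,2) -> caps B=0 W=0
Move 2: W@(0,0) -> caps B=0 W=0
Move 3: B@(1,2) -> caps B=0 W=0
Move 4: W@(3,0) -> caps B=0 W=0
Move 5: B@(1,0) -> caps B=0 W=0
Move 6: W@(1,1) -> caps B=0 W=0
Move 7: B@(0,1) -> caps B=1 W=0
Move 8: W@(2,2) -> caps B=1 W=0
Move 9: B@(2,1) -> caps B=2 W=0
Move 10: W@(0,3) -> caps B=2 W=0

Answer: .B.W
B.B.
.BW.
W.B.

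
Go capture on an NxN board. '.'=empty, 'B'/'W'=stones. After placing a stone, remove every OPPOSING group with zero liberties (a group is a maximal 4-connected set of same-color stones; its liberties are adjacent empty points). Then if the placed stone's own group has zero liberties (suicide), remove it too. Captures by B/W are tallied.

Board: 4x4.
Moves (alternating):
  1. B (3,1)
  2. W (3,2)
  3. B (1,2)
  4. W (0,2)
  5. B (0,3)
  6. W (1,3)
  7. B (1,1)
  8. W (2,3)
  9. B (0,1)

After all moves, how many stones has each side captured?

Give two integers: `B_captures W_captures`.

Move 1: B@(3,1) -> caps B=0 W=0
Move 2: W@(3,2) -> caps B=0 W=0
Move 3: B@(1,2) -> caps B=0 W=0
Move 4: W@(0,2) -> caps B=0 W=0
Move 5: B@(0,3) -> caps B=0 W=0
Move 6: W@(1,3) -> caps B=0 W=1
Move 7: B@(1,1) -> caps B=0 W=1
Move 8: W@(2,3) -> caps B=0 W=1
Move 9: B@(0,1) -> caps B=0 W=1

Answer: 0 1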